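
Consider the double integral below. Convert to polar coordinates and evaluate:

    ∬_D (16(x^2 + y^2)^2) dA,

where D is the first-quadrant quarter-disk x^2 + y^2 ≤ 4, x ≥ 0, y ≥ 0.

The region D is 0 ≤ r ≤ 2, 0 ≤ θ ≤ π/2 in polar coordinates, where x = r cos(θ), y = r sin(θ), and dA = r dr dθ.

Under the substitution, the integrand becomes 16r^4, so

    ∬_D (16(x^2 + y^2)^2) dA = ∫_{0}^{π/2} ∫_{0}^{2} (16r^4) · r dr dθ.

Inner integral (in r): ∫_{0}^{2} (16r^4) · r dr = 512/3.

Outer integral (in θ): ∫_{0}^{π/2} (512/3) dθ = 256π/3.

Therefore ∬_D (16(x^2 + y^2)^2) dA = 256π/3.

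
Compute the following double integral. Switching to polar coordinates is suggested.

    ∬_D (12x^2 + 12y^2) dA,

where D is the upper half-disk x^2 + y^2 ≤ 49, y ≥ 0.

The region D is 0 ≤ r ≤ 7, 0 ≤ θ ≤ π in polar coordinates, where x = r cos(θ), y = r sin(θ), and dA = r dr dθ.

Under the substitution, the integrand becomes 12r^2, so

    ∬_D (12x^2 + 12y^2) dA = ∫_{0}^{π} ∫_{0}^{7} (12r^2) · r dr dθ.

Inner integral (in r): ∫_{0}^{7} (12r^2) · r dr = 7203.

Outer integral (in θ): ∫_{0}^{π} (7203) dθ = 7203π.

Therefore ∬_D (12x^2 + 12y^2) dA = 7203π.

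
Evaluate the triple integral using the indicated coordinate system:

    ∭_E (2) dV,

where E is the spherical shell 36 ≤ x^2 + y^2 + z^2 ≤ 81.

In spherical coordinates, x = ρ sin(φ) cos(θ), y = ρ sin(φ) sin(θ), z = ρ cos(φ), and dV = ρ^2 sin(φ) dρ dφ dθ.

The integrand becomes 2, so

    ∭_E (2) dV = ∫_{0}^{2π} ∫_{0}^{π} ∫_{6}^{9} (2) · ρ^2 sin(φ) dρ dφ dθ.

Inner (ρ): 342sin(φ).
Middle (φ): 684.
Outer (θ): 1368π.

Therefore the triple integral equals 1368π.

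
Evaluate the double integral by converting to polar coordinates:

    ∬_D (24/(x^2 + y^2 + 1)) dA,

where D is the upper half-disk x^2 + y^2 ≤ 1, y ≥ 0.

The region D is 0 ≤ r ≤ 1, 0 ≤ θ ≤ π in polar coordinates, where x = r cos(θ), y = r sin(θ), and dA = r dr dθ.

Under the substitution, the integrand becomes 24/(r^2 + 1), so

    ∬_D (24/(x^2 + y^2 + 1)) dA = ∫_{0}^{π} ∫_{0}^{1} (24/(r^2 + 1)) · r dr dθ.

Inner integral (in r): ∫_{0}^{1} (24/(r^2 + 1)) · r dr = log(4096).

Outer integral (in θ): ∫_{0}^{π} (log(4096)) dθ = log(4096^π).

Therefore ∬_D (24/(x^2 + y^2 + 1)) dA = log(4096^π).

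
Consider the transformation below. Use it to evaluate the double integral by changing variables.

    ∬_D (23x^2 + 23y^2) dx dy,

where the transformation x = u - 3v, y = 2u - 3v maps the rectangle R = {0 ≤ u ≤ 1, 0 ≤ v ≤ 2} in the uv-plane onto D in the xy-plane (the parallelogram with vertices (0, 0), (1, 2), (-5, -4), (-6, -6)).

Compute the Jacobian determinant of (x, y) with respect to (u, v):

    ∂(x,y)/∂(u,v) = | 1  -3 | = (1)(-3) - (-3)(2) = 3.
                   | 2  -3 |

Its absolute value is |J| = 3 (the area scaling factor).

Substituting x = u - 3v, y = 2u - 3v into the integrand,

    23x^2 + 23y^2 → 115u^2 - 414u v + 414v^2,

so the integral becomes

    ∬_R (115u^2 - 414u v + 414v^2) · |J| du dv = ∫_0^1 ∫_0^2 (345u^2 - 1242u v + 1242v^2) dv du.

Inner (v): 690u^2 - 2484u + 3312.
Outer (u): 2300.

Therefore ∬_D (23x^2 + 23y^2) dx dy = 2300.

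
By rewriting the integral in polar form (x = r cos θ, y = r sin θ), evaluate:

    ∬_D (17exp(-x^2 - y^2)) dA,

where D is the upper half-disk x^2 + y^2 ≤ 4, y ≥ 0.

The region D is 0 ≤ r ≤ 2, 0 ≤ θ ≤ π in polar coordinates, where x = r cos(θ), y = r sin(θ), and dA = r dr dθ.

Under the substitution, the integrand becomes 17exp(-r^2), so

    ∬_D (17exp(-x^2 - y^2)) dA = ∫_{0}^{π} ∫_{0}^{2} (17exp(-r^2)) · r dr dθ.

Inner integral (in r): ∫_{0}^{2} (17exp(-r^2)) · r dr = 17/2 - 17exp(-4)/2.

Outer integral (in θ): ∫_{0}^{π} (17/2 - 17exp(-4)/2) dθ = -17π (1 - exp(4))exp(-4)/2.

Therefore ∬_D (17exp(-x^2 - y^2)) dA = -17π (1 - exp(4))exp(-4)/2.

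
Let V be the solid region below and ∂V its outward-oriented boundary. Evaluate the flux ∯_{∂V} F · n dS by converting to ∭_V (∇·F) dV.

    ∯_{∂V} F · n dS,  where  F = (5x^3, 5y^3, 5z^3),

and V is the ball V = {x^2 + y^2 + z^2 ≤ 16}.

By the divergence theorem,

    ∯_{∂V} F · n dS = ∭_V (∇ · F) dV.

Compute the divergence:
    ∇ · F = ∂F_x/∂x + ∂F_y/∂y + ∂F_z/∂z = 15x^2 + 15y^2 + 15z^2.

In spherical coordinates, x = ρ sin(φ) cos(θ), y = ρ sin(φ) sin(θ), z = ρ cos(φ), dV = ρ^2 sin(φ) dρ dφ dθ, with 0 ≤ ρ ≤ 4, 0 ≤ φ ≤ π, 0 ≤ θ ≤ 2π.

The integrand, after substitution and multiplying by the volume element, becomes (15ρ^2) · ρ^2 sin(φ), so

    ∭_V (∇·F) dV = ∫_0^{2π} ∫_0^{π} ∫_0^{4} (15ρ^2) · ρ^2 sin(φ) dρ dφ dθ.

Inner (ρ from 0 to 4): 3072sin(φ).
Middle (φ from 0 to π): 6144.
Outer (θ from 0 to 2π): 12288π.

Therefore ∯_{∂V} F · n dS = 12288π.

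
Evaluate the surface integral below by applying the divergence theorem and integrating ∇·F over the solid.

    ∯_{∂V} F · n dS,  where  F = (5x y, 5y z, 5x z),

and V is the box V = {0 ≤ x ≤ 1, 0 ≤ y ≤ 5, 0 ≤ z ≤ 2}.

By the divergence theorem,

    ∯_{∂V} F · n dS = ∭_V (∇ · F) dV.

Compute the divergence:
    ∇ · F = ∂F_x/∂x + ∂F_y/∂y + ∂F_z/∂z = 5y + 5z + 5x = 5x + 5y + 5z.

V is a rectangular box, so dV = dx dy dz with 0 ≤ x ≤ 1, 0 ≤ y ≤ 5, 0 ≤ z ≤ 2.

Integrate (5x + 5y + 5z) over V as an iterated integral:

    ∭_V (∇·F) dV = ∫_0^{1} ∫_0^{5} ∫_0^{2} (5x + 5y + 5z) dz dy dx.

Inner (z from 0 to 2): 10x + 10y + 10.
Middle (y from 0 to 5): 50x + 175.
Outer (x from 0 to 1): 200.

Therefore ∯_{∂V} F · n dS = 200.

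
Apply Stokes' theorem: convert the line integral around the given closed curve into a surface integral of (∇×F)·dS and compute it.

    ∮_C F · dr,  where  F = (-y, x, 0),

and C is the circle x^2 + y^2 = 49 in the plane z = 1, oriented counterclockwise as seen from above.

Let S be the flat disk x^2 + y^2 ≤ 49 in the plane z = 1, with upward unit normal n̂ = ẑ. By Stokes' theorem,

    ∮_C F · dr = ∬_S (∇ × F) · n̂ dS = ∬_D (curl F)_z dA,

where D is the disk x^2 + y^2 ≤ 49.

Compute the curl of F = (-y, x, 0):
    (∇ × F)_x = ∂F_z/∂y - ∂F_y/∂z = 0,
    (∇ × F)_y = ∂F_x/∂z - ∂F_z/∂x = 0,
    (∇ × F)_z = ∂F_y/∂x - ∂F_x/∂y = 2.

On z = 1, (curl F)_z = 2.

Convert to polar (x = r cos θ, y = r sin θ, dA = r dr dθ); the integrand becomes 2, so

    ∬_D (curl F)_z dA = ∫_0^{2π} ∫_0^{7} (2) · r dr dθ.

Inner (r from 0 to 7): 49.
Outer (θ from 0 to 2π): 98π.

Therefore ∮_C F · dr = 98π.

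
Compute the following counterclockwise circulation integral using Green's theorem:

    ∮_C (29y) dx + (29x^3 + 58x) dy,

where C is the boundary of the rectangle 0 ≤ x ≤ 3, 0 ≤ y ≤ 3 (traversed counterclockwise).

Green's theorem converts the closed line integral into a double integral over the enclosed region D:

    ∮_C P dx + Q dy = ∬_D (∂Q/∂x - ∂P/∂y) dA.

Here P = 29y, Q = 29x^3 + 58x, so

    ∂Q/∂x = 87x^2 + 58,    ∂P/∂y = 29,
    ∂Q/∂x - ∂P/∂y = 87x^2 + 29.

D is the region 0 ≤ x ≤ 3, 0 ≤ y ≤ 3. Evaluating the double integral:

    ∬_D (87x^2 + 29) dA = ∫_0^{3} ∫_0^{3} (87x^2 + 29) dy dx.

Inner (y from 0 to 3): 261x^2 + 87.
Outer (x from 0 to 3): 2610.

Therefore ∮_C P dx + Q dy = 2610.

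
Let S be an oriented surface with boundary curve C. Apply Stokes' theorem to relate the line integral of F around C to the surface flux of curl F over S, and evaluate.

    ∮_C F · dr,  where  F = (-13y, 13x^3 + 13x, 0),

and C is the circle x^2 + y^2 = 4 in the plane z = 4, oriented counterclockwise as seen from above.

Let S be the flat disk x^2 + y^2 ≤ 4 in the plane z = 4, with upward unit normal n̂ = ẑ. By Stokes' theorem,

    ∮_C F · dr = ∬_S (∇ × F) · n̂ dS = ∬_D (curl F)_z dA,

where D is the disk x^2 + y^2 ≤ 4.

Compute the curl of F = (-13y, 13x^3 + 13x, 0):
    (∇ × F)_x = ∂F_z/∂y - ∂F_y/∂z = 0,
    (∇ × F)_y = ∂F_x/∂z - ∂F_z/∂x = 0,
    (∇ × F)_z = ∂F_y/∂x - ∂F_x/∂y = 39x^2 + 26.

On z = 4, (curl F)_z = 39x^2 + 26.

Convert to polar (x = r cos θ, y = r sin θ, dA = r dr dθ); the integrand becomes 39r^2cos(θ)^2 + 26, so

    ∬_D (curl F)_z dA = ∫_0^{2π} ∫_0^{2} (39r^2cos(θ)^2 + 26) · r dr dθ.

Inner (r from 0 to 2): 156cos(θ)^2 + 52.
Outer (θ from 0 to 2π): 260π.

Therefore ∮_C F · dr = 260π.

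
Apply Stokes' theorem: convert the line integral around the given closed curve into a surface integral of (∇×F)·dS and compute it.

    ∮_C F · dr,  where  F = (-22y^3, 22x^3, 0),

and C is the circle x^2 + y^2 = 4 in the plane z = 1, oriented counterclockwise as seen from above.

Let S be the flat disk x^2 + y^2 ≤ 4 in the plane z = 1, with upward unit normal n̂ = ẑ. By Stokes' theorem,

    ∮_C F · dr = ∬_S (∇ × F) · n̂ dS = ∬_D (curl F)_z dA,

where D is the disk x^2 + y^2 ≤ 4.

Compute the curl of F = (-22y^3, 22x^3, 0):
    (∇ × F)_x = ∂F_z/∂y - ∂F_y/∂z = 0,
    (∇ × F)_y = ∂F_x/∂z - ∂F_z/∂x = 0,
    (∇ × F)_z = ∂F_y/∂x - ∂F_x/∂y = 66x^2 + 66y^2.

On z = 1, (curl F)_z = 66x^2 + 66y^2.

Convert to polar (x = r cos θ, y = r sin θ, dA = r dr dθ); the integrand becomes 66r^2, so

    ∬_D (curl F)_z dA = ∫_0^{2π} ∫_0^{2} (66r^2) · r dr dθ.

Inner (r from 0 to 2): 264.
Outer (θ from 0 to 2π): 528π.

Therefore ∮_C F · dr = 528π.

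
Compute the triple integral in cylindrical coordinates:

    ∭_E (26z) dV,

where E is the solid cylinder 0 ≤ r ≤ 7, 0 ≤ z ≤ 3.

In cylindrical coordinates, x = r cos(θ), y = r sin(θ), z = z, and dV = r dr dθ dz.

The integrand becomes 26z, so

    ∭_E (26z) dV = ∫_{0}^{2π} ∫_{0}^{7} ∫_{0}^{3} (26z) · r dz dr dθ.

Inner (z): 117r.
Middle (r from 0 to 7): 5733/2.
Outer (θ): 5733π.

Therefore the triple integral equals 5733π.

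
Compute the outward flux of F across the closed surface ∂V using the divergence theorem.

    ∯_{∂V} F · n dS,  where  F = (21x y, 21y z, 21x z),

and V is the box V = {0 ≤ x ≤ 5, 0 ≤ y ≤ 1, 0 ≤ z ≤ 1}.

By the divergence theorem,

    ∯_{∂V} F · n dS = ∭_V (∇ · F) dV.

Compute the divergence:
    ∇ · F = ∂F_x/∂x + ∂F_y/∂y + ∂F_z/∂z = 21y + 21z + 21x = 21x + 21y + 21z.

V is a rectangular box, so dV = dx dy dz with 0 ≤ x ≤ 5, 0 ≤ y ≤ 1, 0 ≤ z ≤ 1.

Integrate (21x + 21y + 21z) over V as an iterated integral:

    ∭_V (∇·F) dV = ∫_0^{5} ∫_0^{1} ∫_0^{1} (21x + 21y + 21z) dz dy dx.

Inner (z from 0 to 1): 21x + 21y + 21/2.
Middle (y from 0 to 1): 21x + 21.
Outer (x from 0 to 5): 735/2.

Therefore ∯_{∂V} F · n dS = 735/2.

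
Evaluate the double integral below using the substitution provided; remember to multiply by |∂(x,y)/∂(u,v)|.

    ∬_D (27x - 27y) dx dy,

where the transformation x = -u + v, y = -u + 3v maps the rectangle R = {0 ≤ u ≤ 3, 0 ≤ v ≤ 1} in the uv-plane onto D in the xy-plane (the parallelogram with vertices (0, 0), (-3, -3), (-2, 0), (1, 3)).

Compute the Jacobian determinant of (x, y) with respect to (u, v):

    ∂(x,y)/∂(u,v) = | -1  1 | = (-1)(3) - (1)(-1) = -2.
                   | -1  3 |

Its absolute value is |J| = 2 (the area scaling factor).

Substituting x = -u + v, y = -u + 3v into the integrand,

    27x - 27y → -54v,

so the integral becomes

    ∬_R (-54v) · |J| du dv = ∫_0^3 ∫_0^1 (-108v) dv du.

Inner (v): -54.
Outer (u): -162.

Therefore ∬_D (27x - 27y) dx dy = -162.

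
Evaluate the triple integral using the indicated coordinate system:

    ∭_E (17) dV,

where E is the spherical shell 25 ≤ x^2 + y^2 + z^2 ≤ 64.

In spherical coordinates, x = ρ sin(φ) cos(θ), y = ρ sin(φ) sin(θ), z = ρ cos(φ), and dV = ρ^2 sin(φ) dρ dφ dθ.

The integrand becomes 17, so

    ∭_E (17) dV = ∫_{0}^{2π} ∫_{0}^{π} ∫_{5}^{8} (17) · ρ^2 sin(φ) dρ dφ dθ.

Inner (ρ): 2193sin(φ).
Middle (φ): 4386.
Outer (θ): 8772π.

Therefore the triple integral equals 8772π.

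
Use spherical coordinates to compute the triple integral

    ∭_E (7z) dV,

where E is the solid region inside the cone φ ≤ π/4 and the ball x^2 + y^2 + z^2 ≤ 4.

In spherical coordinates, x = ρ sin(φ) cos(θ), y = ρ sin(φ) sin(θ), z = ρ cos(φ), and dV = ρ^2 sin(φ) dρ dφ dθ.

The integrand becomes 7ρ cos(φ), so

    ∭_E (7z) dV = ∫_{0}^{2π} ∫_{0}^{π/4} ∫_{0}^{2} (7ρ cos(φ)) · ρ^2 sin(φ) dρ dφ dθ.

Inner (ρ): 14sin(2φ).
Middle (φ): 7.
Outer (θ): 14π.

Therefore the triple integral equals 14π.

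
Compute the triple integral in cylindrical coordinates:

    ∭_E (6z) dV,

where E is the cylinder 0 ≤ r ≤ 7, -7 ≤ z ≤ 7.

In cylindrical coordinates, x = r cos(θ), y = r sin(θ), z = z, and dV = r dr dθ dz.

The integrand becomes 6z, so

    ∭_E (6z) dV = ∫_{0}^{2π} ∫_{0}^{7} ∫_{-7}^{7} (6z) · r dz dr dθ.

Inner (z): 0.
Middle (r from 0 to 7): 0.
Outer (θ): 0.

Therefore the triple integral equals 0.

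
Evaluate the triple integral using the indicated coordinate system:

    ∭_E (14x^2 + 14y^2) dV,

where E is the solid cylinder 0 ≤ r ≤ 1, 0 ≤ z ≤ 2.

In cylindrical coordinates, x = r cos(θ), y = r sin(θ), z = z, and dV = r dr dθ dz.

The integrand becomes 14r^2, so

    ∭_E (14x^2 + 14y^2) dV = ∫_{0}^{2π} ∫_{0}^{1} ∫_{0}^{2} (14r^2) · r dz dr dθ.

Inner (z): 28r^3.
Middle (r from 0 to 1): 7.
Outer (θ): 14π.

Therefore the triple integral equals 14π.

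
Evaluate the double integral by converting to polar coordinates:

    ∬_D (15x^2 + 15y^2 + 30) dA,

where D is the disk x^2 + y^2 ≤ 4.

The region D is 0 ≤ r ≤ 2, 0 ≤ θ ≤ 2π in polar coordinates, where x = r cos(θ), y = r sin(θ), and dA = r dr dθ.

Under the substitution, the integrand becomes 15r^2 + 30, so

    ∬_D (15x^2 + 15y^2 + 30) dA = ∫_{0}^{2π} ∫_{0}^{2} (15r^2 + 30) · r dr dθ.

Inner integral (in r): ∫_{0}^{2} (15r^2 + 30) · r dr = 120.

Outer integral (in θ): ∫_{0}^{2π} (120) dθ = 240π.

Therefore ∬_D (15x^2 + 15y^2 + 30) dA = 240π.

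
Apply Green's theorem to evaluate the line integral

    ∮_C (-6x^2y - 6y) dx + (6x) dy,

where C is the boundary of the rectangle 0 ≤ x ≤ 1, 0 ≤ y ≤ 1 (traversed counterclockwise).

Green's theorem converts the closed line integral into a double integral over the enclosed region D:

    ∮_C P dx + Q dy = ∬_D (∂Q/∂x - ∂P/∂y) dA.

Here P = -6x^2y - 6y, Q = 6x, so

    ∂Q/∂x = 6,    ∂P/∂y = -6x^2 - 6,
    ∂Q/∂x - ∂P/∂y = 6x^2 + 12.

D is the region 0 ≤ x ≤ 1, 0 ≤ y ≤ 1. Evaluating the double integral:

    ∬_D (6x^2 + 12) dA = ∫_0^{1} ∫_0^{1} (6x^2 + 12) dy dx.

Inner (y from 0 to 1): 6x^2 + 12.
Outer (x from 0 to 1): 14.

Therefore ∮_C P dx + Q dy = 14.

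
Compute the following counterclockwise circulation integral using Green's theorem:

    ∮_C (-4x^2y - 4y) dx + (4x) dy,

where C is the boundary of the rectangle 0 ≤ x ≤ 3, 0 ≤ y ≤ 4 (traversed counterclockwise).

Green's theorem converts the closed line integral into a double integral over the enclosed region D:

    ∮_C P dx + Q dy = ∬_D (∂Q/∂x - ∂P/∂y) dA.

Here P = -4x^2y - 4y, Q = 4x, so

    ∂Q/∂x = 4,    ∂P/∂y = -4x^2 - 4,
    ∂Q/∂x - ∂P/∂y = 4x^2 + 8.

D is the region 0 ≤ x ≤ 3, 0 ≤ y ≤ 4. Evaluating the double integral:

    ∬_D (4x^2 + 8) dA = ∫_0^{3} ∫_0^{4} (4x^2 + 8) dy dx.

Inner (y from 0 to 4): 16x^2 + 32.
Outer (x from 0 to 3): 240.

Therefore ∮_C P dx + Q dy = 240.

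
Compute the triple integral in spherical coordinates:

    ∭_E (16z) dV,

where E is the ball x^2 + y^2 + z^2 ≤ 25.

In spherical coordinates, x = ρ sin(φ) cos(θ), y = ρ sin(φ) sin(θ), z = ρ cos(φ), and dV = ρ^2 sin(φ) dρ dφ dθ.

The integrand becomes 16ρ cos(φ), so

    ∭_E (16z) dV = ∫_{0}^{2π} ∫_{0}^{π} ∫_{0}^{5} (16ρ cos(φ)) · ρ^2 sin(φ) dρ dφ dθ.

Inner (ρ): 1250sin(2φ).
Middle (φ): 0.
Outer (θ): 0.

Therefore the triple integral equals 0.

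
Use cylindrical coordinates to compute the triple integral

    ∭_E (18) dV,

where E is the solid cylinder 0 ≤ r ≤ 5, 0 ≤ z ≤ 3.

In cylindrical coordinates, x = r cos(θ), y = r sin(θ), z = z, and dV = r dr dθ dz.

The integrand becomes 18, so

    ∭_E (18) dV = ∫_{0}^{2π} ∫_{0}^{5} ∫_{0}^{3} (18) · r dz dr dθ.

Inner (z): 54r.
Middle (r from 0 to 5): 675.
Outer (θ): 1350π.

Therefore the triple integral equals 1350π.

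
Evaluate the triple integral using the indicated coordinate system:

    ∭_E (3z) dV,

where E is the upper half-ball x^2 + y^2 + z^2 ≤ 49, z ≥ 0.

In spherical coordinates, x = ρ sin(φ) cos(θ), y = ρ sin(φ) sin(θ), z = ρ cos(φ), and dV = ρ^2 sin(φ) dρ dφ dθ.

The integrand becomes 3ρ cos(φ), so

    ∭_E (3z) dV = ∫_{0}^{2π} ∫_{0}^{π/2} ∫_{0}^{7} (3ρ cos(φ)) · ρ^2 sin(φ) dρ dφ dθ.

Inner (ρ): 7203sin(2φ)/8.
Middle (φ): 7203/8.
Outer (θ): 7203π/4.

Therefore the triple integral equals 7203π/4.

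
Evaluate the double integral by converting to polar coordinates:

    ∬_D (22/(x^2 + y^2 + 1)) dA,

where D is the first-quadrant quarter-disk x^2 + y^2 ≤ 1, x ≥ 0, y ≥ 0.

The region D is 0 ≤ r ≤ 1, 0 ≤ θ ≤ π/2 in polar coordinates, where x = r cos(θ), y = r sin(θ), and dA = r dr dθ.

Under the substitution, the integrand becomes 22/(r^2 + 1), so

    ∬_D (22/(x^2 + y^2 + 1)) dA = ∫_{0}^{π/2} ∫_{0}^{1} (22/(r^2 + 1)) · r dr dθ.

Inner integral (in r): ∫_{0}^{1} (22/(r^2 + 1)) · r dr = log(2048).

Outer integral (in θ): ∫_{0}^{π/2} (log(2048)) dθ = log(2048^(π/2)).

Therefore ∬_D (22/(x^2 + y^2 + 1)) dA = log(2048^(π/2)).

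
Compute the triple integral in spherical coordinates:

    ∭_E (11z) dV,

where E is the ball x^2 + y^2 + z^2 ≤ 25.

In spherical coordinates, x = ρ sin(φ) cos(θ), y = ρ sin(φ) sin(θ), z = ρ cos(φ), and dV = ρ^2 sin(φ) dρ dφ dθ.

The integrand becomes 11ρ cos(φ), so

    ∭_E (11z) dV = ∫_{0}^{2π} ∫_{0}^{π} ∫_{0}^{5} (11ρ cos(φ)) · ρ^2 sin(φ) dρ dφ dθ.

Inner (ρ): 6875sin(2φ)/8.
Middle (φ): 0.
Outer (θ): 0.

Therefore the triple integral equals 0.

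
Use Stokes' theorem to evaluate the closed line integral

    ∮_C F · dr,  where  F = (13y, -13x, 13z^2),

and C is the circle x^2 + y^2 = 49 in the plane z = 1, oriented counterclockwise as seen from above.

Let S be the flat disk x^2 + y^2 ≤ 49 in the plane z = 1, with upward unit normal n̂ = ẑ. By Stokes' theorem,

    ∮_C F · dr = ∬_S (∇ × F) · n̂ dS = ∬_D (curl F)_z dA,

where D is the disk x^2 + y^2 ≤ 49.

Compute the curl of F = (13y, -13x, 13z^2):
    (∇ × F)_x = ∂F_z/∂y - ∂F_y/∂z = 0,
    (∇ × F)_y = ∂F_x/∂z - ∂F_z/∂x = 0,
    (∇ × F)_z = ∂F_y/∂x - ∂F_x/∂y = -26.

On z = 1, (curl F)_z = -26.

Convert to polar (x = r cos θ, y = r sin θ, dA = r dr dθ); the integrand becomes -26, so

    ∬_D (curl F)_z dA = ∫_0^{2π} ∫_0^{7} (-26) · r dr dθ.

Inner (r from 0 to 7): -637.
Outer (θ from 0 to 2π): -1274π.

Therefore ∮_C F · dr = -1274π.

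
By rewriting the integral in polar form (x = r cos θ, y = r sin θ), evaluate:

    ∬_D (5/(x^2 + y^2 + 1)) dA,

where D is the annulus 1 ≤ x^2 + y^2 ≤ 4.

The region D is 1 ≤ r ≤ 2, 0 ≤ θ ≤ 2π in polar coordinates, where x = r cos(θ), y = r sin(θ), and dA = r dr dθ.

Under the substitution, the integrand becomes 5/(r^2 + 1), so

    ∬_D (5/(x^2 + y^2 + 1)) dA = ∫_{0}^{2π} ∫_{1}^{2} (5/(r^2 + 1)) · r dr dθ.

Inner integral (in r): ∫_{1}^{2} (5/(r^2 + 1)) · r dr = log(25sqrt(10)/8).

Outer integral (in θ): ∫_{0}^{2π} (log(25sqrt(10)/8)) dθ = log((25sqrt(10)/8)^(2π)).

Therefore ∬_D (5/(x^2 + y^2 + 1)) dA = log((25sqrt(10)/8)^(2π)).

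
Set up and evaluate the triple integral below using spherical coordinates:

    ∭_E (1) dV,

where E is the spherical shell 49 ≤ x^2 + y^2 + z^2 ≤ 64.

In spherical coordinates, x = ρ sin(φ) cos(θ), y = ρ sin(φ) sin(θ), z = ρ cos(φ), and dV = ρ^2 sin(φ) dρ dφ dθ.

The integrand becomes 1, so

    ∭_E (1) dV = ∫_{0}^{2π} ∫_{0}^{π} ∫_{7}^{8} (1) · ρ^2 sin(φ) dρ dφ dθ.

Inner (ρ): 169sin(φ)/3.
Middle (φ): 338/3.
Outer (θ): 676π/3.

Therefore the triple integral equals 676π/3.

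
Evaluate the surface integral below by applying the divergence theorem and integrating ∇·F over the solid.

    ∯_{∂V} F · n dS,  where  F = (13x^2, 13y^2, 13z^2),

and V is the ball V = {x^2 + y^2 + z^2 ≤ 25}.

By the divergence theorem,

    ∯_{∂V} F · n dS = ∭_V (∇ · F) dV.

Compute the divergence:
    ∇ · F = ∂F_x/∂x + ∂F_y/∂y + ∂F_z/∂z = 26x + 26y + 26z.

In spherical coordinates, x = ρ sin(φ) cos(θ), y = ρ sin(φ) sin(θ), z = ρ cos(φ), dV = ρ^2 sin(φ) dρ dφ dθ, with 0 ≤ ρ ≤ 5, 0 ≤ φ ≤ π, 0 ≤ θ ≤ 2π.

The integrand, after substitution and multiplying by the volume element, becomes (26ρ (sqrt(2)sin(φ)sin(θ + π/4) + cos(φ))) · ρ^2 sin(φ), so

    ∭_V (∇·F) dV = ∫_0^{2π} ∫_0^{π} ∫_0^{5} (26ρ (sqrt(2)sin(φ)sin(θ + π/4) + cos(φ))) · ρ^2 sin(φ) dρ dφ dθ.

Inner (ρ from 0 to 5): 8125(sqrt(2)sin(φ)sin(θ + π/4) + cos(φ))sin(φ)/2.
Middle (φ from 0 to π): 8125sqrt(2)π sin(θ + π/4)/4.
Outer (θ from 0 to 2π): 0.

Therefore ∯_{∂V} F · n dS = 0.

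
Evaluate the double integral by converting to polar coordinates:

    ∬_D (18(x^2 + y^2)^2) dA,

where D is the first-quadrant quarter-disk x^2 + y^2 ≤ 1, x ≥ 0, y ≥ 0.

The region D is 0 ≤ r ≤ 1, 0 ≤ θ ≤ π/2 in polar coordinates, where x = r cos(θ), y = r sin(θ), and dA = r dr dθ.

Under the substitution, the integrand becomes 18r^4, so

    ∬_D (18(x^2 + y^2)^2) dA = ∫_{0}^{π/2} ∫_{0}^{1} (18r^4) · r dr dθ.

Inner integral (in r): ∫_{0}^{1} (18r^4) · r dr = 3.

Outer integral (in θ): ∫_{0}^{π/2} (3) dθ = 3π/2.

Therefore ∬_D (18(x^2 + y^2)^2) dA = 3π/2.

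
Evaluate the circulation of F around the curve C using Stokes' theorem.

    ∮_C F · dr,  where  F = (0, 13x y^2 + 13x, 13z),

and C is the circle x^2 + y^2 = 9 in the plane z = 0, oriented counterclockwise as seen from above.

Let S be the flat disk x^2 + y^2 ≤ 9 in the plane z = 0, with upward unit normal n̂ = ẑ. By Stokes' theorem,

    ∮_C F · dr = ∬_S (∇ × F) · n̂ dS = ∬_D (curl F)_z dA,

where D is the disk x^2 + y^2 ≤ 9.

Compute the curl of F = (0, 13x y^2 + 13x, 13z):
    (∇ × F)_x = ∂F_z/∂y - ∂F_y/∂z = 0,
    (∇ × F)_y = ∂F_x/∂z - ∂F_z/∂x = 0,
    (∇ × F)_z = ∂F_y/∂x - ∂F_x/∂y = 13y^2 + 13.

On z = 0, (curl F)_z = 13y^2 + 13.

Convert to polar (x = r cos θ, y = r sin θ, dA = r dr dθ); the integrand becomes 13r^2sin(θ)^2 + 13, so

    ∬_D (curl F)_z dA = ∫_0^{2π} ∫_0^{3} (13r^2sin(θ)^2 + 13) · r dr dθ.

Inner (r from 0 to 3): 1053sin(θ)^2/4 + 117/2.
Outer (θ from 0 to 2π): 1521π/4.

Therefore ∮_C F · dr = 1521π/4.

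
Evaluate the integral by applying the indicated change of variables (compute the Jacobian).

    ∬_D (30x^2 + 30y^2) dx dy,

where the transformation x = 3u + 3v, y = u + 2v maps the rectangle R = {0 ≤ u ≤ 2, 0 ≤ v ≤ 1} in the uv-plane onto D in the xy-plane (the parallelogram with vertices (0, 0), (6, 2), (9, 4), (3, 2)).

Compute the Jacobian determinant of (x, y) with respect to (u, v):

    ∂(x,y)/∂(u,v) = | 3  3 | = (3)(2) - (3)(1) = 3.
                   | 1  2 |

Its absolute value is |J| = 3 (the area scaling factor).

Substituting x = 3u + 3v, y = u + 2v into the integrand,

    30x^2 + 30y^2 → 300u^2 + 660u v + 390v^2,

so the integral becomes

    ∬_R (300u^2 + 660u v + 390v^2) · |J| du dv = ∫_0^2 ∫_0^1 (900u^2 + 1980u v + 1170v^2) dv du.

Inner (v): 900u^2 + 990u + 390.
Outer (u): 5160.

Therefore ∬_D (30x^2 + 30y^2) dx dy = 5160.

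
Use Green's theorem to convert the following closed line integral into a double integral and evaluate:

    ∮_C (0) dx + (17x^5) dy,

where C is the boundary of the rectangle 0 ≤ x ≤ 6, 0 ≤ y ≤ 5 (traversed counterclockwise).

Green's theorem converts the closed line integral into a double integral over the enclosed region D:

    ∮_C P dx + Q dy = ∬_D (∂Q/∂x - ∂P/∂y) dA.

Here P = 0, Q = 17x^5, so

    ∂Q/∂x = 85x^4,    ∂P/∂y = 0,
    ∂Q/∂x - ∂P/∂y = 85x^4.

D is the region 0 ≤ x ≤ 6, 0 ≤ y ≤ 5. Evaluating the double integral:

    ∬_D (85x^4) dA = ∫_0^{6} ∫_0^{5} (85x^4) dy dx.

Inner (y from 0 to 5): 425x^4.
Outer (x from 0 to 6): 660960.

Therefore ∮_C P dx + Q dy = 660960.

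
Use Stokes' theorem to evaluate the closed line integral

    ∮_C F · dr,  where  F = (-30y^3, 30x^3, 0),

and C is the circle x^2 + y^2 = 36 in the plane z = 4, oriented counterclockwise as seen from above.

Let S be the flat disk x^2 + y^2 ≤ 36 in the plane z = 4, with upward unit normal n̂ = ẑ. By Stokes' theorem,

    ∮_C F · dr = ∬_S (∇ × F) · n̂ dS = ∬_D (curl F)_z dA,

where D is the disk x^2 + y^2 ≤ 36.

Compute the curl of F = (-30y^3, 30x^3, 0):
    (∇ × F)_x = ∂F_z/∂y - ∂F_y/∂z = 0,
    (∇ × F)_y = ∂F_x/∂z - ∂F_z/∂x = 0,
    (∇ × F)_z = ∂F_y/∂x - ∂F_x/∂y = 90x^2 + 90y^2.

On z = 4, (curl F)_z = 90x^2 + 90y^2.

Convert to polar (x = r cos θ, y = r sin θ, dA = r dr dθ); the integrand becomes 90r^2, so

    ∬_D (curl F)_z dA = ∫_0^{2π} ∫_0^{6} (90r^2) · r dr dθ.

Inner (r from 0 to 6): 29160.
Outer (θ from 0 to 2π): 58320π.

Therefore ∮_C F · dr = 58320π.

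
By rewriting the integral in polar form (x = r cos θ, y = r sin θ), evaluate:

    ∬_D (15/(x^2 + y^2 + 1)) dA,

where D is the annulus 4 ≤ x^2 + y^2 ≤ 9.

The region D is 2 ≤ r ≤ 3, 0 ≤ θ ≤ 2π in polar coordinates, where x = r cos(θ), y = r sin(θ), and dA = r dr dθ.

Under the substitution, the integrand becomes 15/(r^2 + 1), so

    ∬_D (15/(x^2 + y^2 + 1)) dA = ∫_{0}^{2π} ∫_{2}^{3} (15/(r^2 + 1)) · r dr dθ.

Inner integral (in r): ∫_{2}^{3} (15/(r^2 + 1)) · r dr = 15log(2)/2.

Outer integral (in θ): ∫_{0}^{2π} (15log(2)/2) dθ = 15π log(2).

Therefore ∬_D (15/(x^2 + y^2 + 1)) dA = 15π log(2).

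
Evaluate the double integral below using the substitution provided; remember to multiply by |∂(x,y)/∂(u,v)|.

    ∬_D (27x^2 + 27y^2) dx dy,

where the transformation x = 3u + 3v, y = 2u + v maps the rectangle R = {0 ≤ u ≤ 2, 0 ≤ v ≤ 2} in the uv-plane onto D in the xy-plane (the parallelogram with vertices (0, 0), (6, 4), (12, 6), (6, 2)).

Compute the Jacobian determinant of (x, y) with respect to (u, v):

    ∂(x,y)/∂(u,v) = | 3  3 | = (3)(1) - (3)(2) = -3.
                   | 2  1 |

Its absolute value is |J| = 3 (the area scaling factor).

Substituting x = 3u + 3v, y = 2u + v into the integrand,

    27x^2 + 27y^2 → 351u^2 + 594u v + 270v^2,

so the integral becomes

    ∬_R (351u^2 + 594u v + 270v^2) · |J| du dv = ∫_0^2 ∫_0^2 (1053u^2 + 1782u v + 810v^2) dv du.

Inner (v): 2106u^2 + 3564u + 2160.
Outer (u): 17064.

Therefore ∬_D (27x^2 + 27y^2) dx dy = 17064.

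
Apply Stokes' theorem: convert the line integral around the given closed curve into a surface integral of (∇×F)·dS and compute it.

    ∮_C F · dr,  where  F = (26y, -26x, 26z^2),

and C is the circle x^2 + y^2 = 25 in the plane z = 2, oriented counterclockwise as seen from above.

Let S be the flat disk x^2 + y^2 ≤ 25 in the plane z = 2, with upward unit normal n̂ = ẑ. By Stokes' theorem,

    ∮_C F · dr = ∬_S (∇ × F) · n̂ dS = ∬_D (curl F)_z dA,

where D is the disk x^2 + y^2 ≤ 25.

Compute the curl of F = (26y, -26x, 26z^2):
    (∇ × F)_x = ∂F_z/∂y - ∂F_y/∂z = 0,
    (∇ × F)_y = ∂F_x/∂z - ∂F_z/∂x = 0,
    (∇ × F)_z = ∂F_y/∂x - ∂F_x/∂y = -52.

On z = 2, (curl F)_z = -52.

Convert to polar (x = r cos θ, y = r sin θ, dA = r dr dθ); the integrand becomes -52, so

    ∬_D (curl F)_z dA = ∫_0^{2π} ∫_0^{5} (-52) · r dr dθ.

Inner (r from 0 to 5): -650.
Outer (θ from 0 to 2π): -1300π.

Therefore ∮_C F · dr = -1300π.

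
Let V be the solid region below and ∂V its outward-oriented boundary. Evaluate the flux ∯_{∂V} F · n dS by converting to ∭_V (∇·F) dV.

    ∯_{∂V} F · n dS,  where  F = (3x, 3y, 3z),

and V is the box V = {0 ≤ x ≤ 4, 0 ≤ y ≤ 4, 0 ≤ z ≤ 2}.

By the divergence theorem,

    ∯_{∂V} F · n dS = ∭_V (∇ · F) dV.

Compute the divergence:
    ∇ · F = ∂F_x/∂x + ∂F_y/∂y + ∂F_z/∂z = 3 + 3 + 3 = 9.

V is a rectangular box, so dV = dx dy dz with 0 ≤ x ≤ 4, 0 ≤ y ≤ 4, 0 ≤ z ≤ 2.

Integrate (9) over V as an iterated integral:

    ∭_V (∇·F) dV = ∫_0^{4} ∫_0^{4} ∫_0^{2} (9) dz dy dx.

Inner (z from 0 to 2): 18.
Middle (y from 0 to 4): 72.
Outer (x from 0 to 4): 288.

Therefore ∯_{∂V} F · n dS = 288.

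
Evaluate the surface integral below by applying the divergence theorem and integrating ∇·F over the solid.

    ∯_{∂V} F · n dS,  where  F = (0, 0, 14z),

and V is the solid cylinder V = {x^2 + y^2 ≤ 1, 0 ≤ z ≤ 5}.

By the divergence theorem,

    ∯_{∂V} F · n dS = ∭_V (∇ · F) dV.

Compute the divergence:
    ∇ · F = ∂F_x/∂x + ∂F_y/∂y + ∂F_z/∂z = 0 + 0 + 14 = 14.

In cylindrical coordinates, x = r cos(θ), y = r sin(θ), z = z, dV = r dr dθ dz, with 0 ≤ r ≤ 1, 0 ≤ θ ≤ 2π, 0 ≤ z ≤ 5.

The integrand, after substitution and multiplying by the volume element, becomes (14) · r, so

    ∭_V (∇·F) dV = ∫_0^{2π} ∫_0^{1} ∫_0^{5} (14) · r dz dr dθ.

Inner (z from 0 to 5): 70r.
Middle (r from 0 to 1): 35.
Outer (θ from 0 to 2π): 70π.

Therefore ∯_{∂V} F · n dS = 70π.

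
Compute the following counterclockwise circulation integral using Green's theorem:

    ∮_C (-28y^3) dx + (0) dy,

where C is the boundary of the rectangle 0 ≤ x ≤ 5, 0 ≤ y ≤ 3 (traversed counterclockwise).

Green's theorem converts the closed line integral into a double integral over the enclosed region D:

    ∮_C P dx + Q dy = ∬_D (∂Q/∂x - ∂P/∂y) dA.

Here P = -28y^3, Q = 0, so

    ∂Q/∂x = 0,    ∂P/∂y = -84y^2,
    ∂Q/∂x - ∂P/∂y = 84y^2.

D is the region 0 ≤ x ≤ 5, 0 ≤ y ≤ 3. Evaluating the double integral:

    ∬_D (84y^2) dA = ∫_0^{5} ∫_0^{3} (84y^2) dy dx.

Inner (y from 0 to 3): 756.
Outer (x from 0 to 5): 3780.

Therefore ∮_C P dx + Q dy = 3780.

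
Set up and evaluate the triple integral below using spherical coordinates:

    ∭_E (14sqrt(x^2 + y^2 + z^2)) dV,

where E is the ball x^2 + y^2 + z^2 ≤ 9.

In spherical coordinates, x = ρ sin(φ) cos(θ), y = ρ sin(φ) sin(θ), z = ρ cos(φ), and dV = ρ^2 sin(φ) dρ dφ dθ.

The integrand becomes 14ρ, so

    ∭_E (14sqrt(x^2 + y^2 + z^2)) dV = ∫_{0}^{2π} ∫_{0}^{π} ∫_{0}^{3} (14ρ) · ρ^2 sin(φ) dρ dφ dθ.

Inner (ρ): 567sin(φ)/2.
Middle (φ): 567.
Outer (θ): 1134π.

Therefore the triple integral equals 1134π.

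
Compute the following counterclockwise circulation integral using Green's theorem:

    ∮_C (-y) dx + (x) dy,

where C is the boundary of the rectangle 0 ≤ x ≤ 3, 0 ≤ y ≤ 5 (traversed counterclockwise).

Green's theorem converts the closed line integral into a double integral over the enclosed region D:

    ∮_C P dx + Q dy = ∬_D (∂Q/∂x - ∂P/∂y) dA.

Here P = -y, Q = x, so

    ∂Q/∂x = 1,    ∂P/∂y = -1,
    ∂Q/∂x - ∂P/∂y = 2.

D is the region 0 ≤ x ≤ 3, 0 ≤ y ≤ 5. Evaluating the double integral:

    ∬_D (2) dA = ∫_0^{3} ∫_0^{5} (2) dy dx.

Inner (y from 0 to 5): 10.
Outer (x from 0 to 3): 30.

Therefore ∮_C P dx + Q dy = 30.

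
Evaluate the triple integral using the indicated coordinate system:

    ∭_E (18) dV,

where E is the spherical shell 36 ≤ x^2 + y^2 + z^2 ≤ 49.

In spherical coordinates, x = ρ sin(φ) cos(θ), y = ρ sin(φ) sin(θ), z = ρ cos(φ), and dV = ρ^2 sin(φ) dρ dφ dθ.

The integrand becomes 18, so

    ∭_E (18) dV = ∫_{0}^{2π} ∫_{0}^{π} ∫_{6}^{7} (18) · ρ^2 sin(φ) dρ dφ dθ.

Inner (ρ): 762sin(φ).
Middle (φ): 1524.
Outer (θ): 3048π.

Therefore the triple integral equals 3048π.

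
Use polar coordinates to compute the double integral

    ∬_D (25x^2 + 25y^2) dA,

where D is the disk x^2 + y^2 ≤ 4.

The region D is 0 ≤ r ≤ 2, 0 ≤ θ ≤ 2π in polar coordinates, where x = r cos(θ), y = r sin(θ), and dA = r dr dθ.

Under the substitution, the integrand becomes 25r^2, so

    ∬_D (25x^2 + 25y^2) dA = ∫_{0}^{2π} ∫_{0}^{2} (25r^2) · r dr dθ.

Inner integral (in r): ∫_{0}^{2} (25r^2) · r dr = 100.

Outer integral (in θ): ∫_{0}^{2π} (100) dθ = 200π.

Therefore ∬_D (25x^2 + 25y^2) dA = 200π.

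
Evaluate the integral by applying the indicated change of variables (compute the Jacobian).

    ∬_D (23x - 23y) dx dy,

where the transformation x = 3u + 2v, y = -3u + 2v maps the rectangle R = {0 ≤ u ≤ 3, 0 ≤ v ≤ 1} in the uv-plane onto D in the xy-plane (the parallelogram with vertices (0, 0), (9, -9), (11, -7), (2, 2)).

Compute the Jacobian determinant of (x, y) with respect to (u, v):

    ∂(x,y)/∂(u,v) = | 3  2 | = (3)(2) - (2)(-3) = 12.
                   | -3  2 |

Its absolute value is |J| = 12 (the area scaling factor).

Substituting x = 3u + 2v, y = -3u + 2v into the integrand,

    23x - 23y → 138u,

so the integral becomes

    ∬_R (138u) · |J| du dv = ∫_0^3 ∫_0^1 (1656u) dv du.

Inner (v): 1656u.
Outer (u): 7452.

Therefore ∬_D (23x - 23y) dx dy = 7452.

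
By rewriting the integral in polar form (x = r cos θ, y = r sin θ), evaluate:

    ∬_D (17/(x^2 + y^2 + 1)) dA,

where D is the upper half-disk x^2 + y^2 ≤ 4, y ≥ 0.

The region D is 0 ≤ r ≤ 2, 0 ≤ θ ≤ π in polar coordinates, where x = r cos(θ), y = r sin(θ), and dA = r dr dθ.

Under the substitution, the integrand becomes 17/(r^2 + 1), so

    ∬_D (17/(x^2 + y^2 + 1)) dA = ∫_{0}^{π} ∫_{0}^{2} (17/(r^2 + 1)) · r dr dθ.

Inner integral (in r): ∫_{0}^{2} (17/(r^2 + 1)) · r dr = 17log(5)/2.

Outer integral (in θ): ∫_{0}^{π} (17log(5)/2) dθ = 17π log(5)/2.

Therefore ∬_D (17/(x^2 + y^2 + 1)) dA = 17π log(5)/2.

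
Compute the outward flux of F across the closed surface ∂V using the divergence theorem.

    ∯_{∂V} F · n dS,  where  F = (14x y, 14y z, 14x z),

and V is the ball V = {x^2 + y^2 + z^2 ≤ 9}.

By the divergence theorem,

    ∯_{∂V} F · n dS = ∭_V (∇ · F) dV.

Compute the divergence:
    ∇ · F = ∂F_x/∂x + ∂F_y/∂y + ∂F_z/∂z = 14y + 14z + 14x = 14x + 14y + 14z.

In spherical coordinates, x = ρ sin(φ) cos(θ), y = ρ sin(φ) sin(θ), z = ρ cos(φ), dV = ρ^2 sin(φ) dρ dφ dθ, with 0 ≤ ρ ≤ 3, 0 ≤ φ ≤ π, 0 ≤ θ ≤ 2π.

The integrand, after substitution and multiplying by the volume element, becomes (14ρ (sqrt(2)sin(φ)sin(θ + π/4) + cos(φ))) · ρ^2 sin(φ), so

    ∭_V (∇·F) dV = ∫_0^{2π} ∫_0^{π} ∫_0^{3} (14ρ (sqrt(2)sin(φ)sin(θ + π/4) + cos(φ))) · ρ^2 sin(φ) dρ dφ dθ.

Inner (ρ from 0 to 3): 567(sqrt(2)sin(φ)sin(θ + π/4) + cos(φ))sin(φ)/2.
Middle (φ from 0 to π): 567sqrt(2)π sin(θ + π/4)/4.
Outer (θ from 0 to 2π): 0.

Therefore ∯_{∂V} F · n dS = 0.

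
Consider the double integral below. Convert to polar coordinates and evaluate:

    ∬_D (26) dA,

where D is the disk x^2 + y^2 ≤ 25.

The region D is 0 ≤ r ≤ 5, 0 ≤ θ ≤ 2π in polar coordinates, where x = r cos(θ), y = r sin(θ), and dA = r dr dθ.

Under the substitution, the integrand becomes 26, so

    ∬_D (26) dA = ∫_{0}^{2π} ∫_{0}^{5} (26) · r dr dθ.

Inner integral (in r): ∫_{0}^{5} (26) · r dr = 325.

Outer integral (in θ): ∫_{0}^{2π} (325) dθ = 650π.

Therefore ∬_D (26) dA = 650π.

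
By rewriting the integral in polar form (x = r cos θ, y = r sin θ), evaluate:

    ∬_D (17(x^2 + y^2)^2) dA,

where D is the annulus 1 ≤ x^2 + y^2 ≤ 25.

The region D is 1 ≤ r ≤ 5, 0 ≤ θ ≤ 2π in polar coordinates, where x = r cos(θ), y = r sin(θ), and dA = r dr dθ.

Under the substitution, the integrand becomes 17r^4, so

    ∬_D (17(x^2 + y^2)^2) dA = ∫_{0}^{2π} ∫_{1}^{5} (17r^4) · r dr dθ.

Inner integral (in r): ∫_{1}^{5} (17r^4) · r dr = 44268.

Outer integral (in θ): ∫_{0}^{2π} (44268) dθ = 88536π.

Therefore ∬_D (17(x^2 + y^2)^2) dA = 88536π.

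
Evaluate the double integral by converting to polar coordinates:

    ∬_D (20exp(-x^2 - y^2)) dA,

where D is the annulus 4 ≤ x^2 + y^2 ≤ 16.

The region D is 2 ≤ r ≤ 4, 0 ≤ θ ≤ 2π in polar coordinates, where x = r cos(θ), y = r sin(θ), and dA = r dr dθ.

Under the substitution, the integrand becomes 20exp(-r^2), so

    ∬_D (20exp(-x^2 - y^2)) dA = ∫_{0}^{2π} ∫_{2}^{4} (20exp(-r^2)) · r dr dθ.

Inner integral (in r): ∫_{2}^{4} (20exp(-r^2)) · r dr = -(10 - 10exp(12))exp(-16).

Outer integral (in θ): ∫_{0}^{2π} (-(10 - 10exp(12))exp(-16)) dθ = -20π (1 - exp(12))exp(-16).

Therefore ∬_D (20exp(-x^2 - y^2)) dA = -20π (1 - exp(12))exp(-16).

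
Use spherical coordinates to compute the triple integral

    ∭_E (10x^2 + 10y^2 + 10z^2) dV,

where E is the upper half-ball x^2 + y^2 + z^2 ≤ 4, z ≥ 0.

In spherical coordinates, x = ρ sin(φ) cos(θ), y = ρ sin(φ) sin(θ), z = ρ cos(φ), and dV = ρ^2 sin(φ) dρ dφ dθ.

The integrand becomes 10ρ^2, so

    ∭_E (10x^2 + 10y^2 + 10z^2) dV = ∫_{0}^{2π} ∫_{0}^{π/2} ∫_{0}^{2} (10ρ^2) · ρ^2 sin(φ) dρ dφ dθ.

Inner (ρ): 64sin(φ).
Middle (φ): 64.
Outer (θ): 128π.

Therefore the triple integral equals 128π.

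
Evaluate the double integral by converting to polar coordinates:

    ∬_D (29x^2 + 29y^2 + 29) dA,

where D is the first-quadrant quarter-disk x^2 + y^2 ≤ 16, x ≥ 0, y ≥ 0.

The region D is 0 ≤ r ≤ 4, 0 ≤ θ ≤ π/2 in polar coordinates, where x = r cos(θ), y = r sin(θ), and dA = r dr dθ.

Under the substitution, the integrand becomes 29r^2 + 29, so

    ∬_D (29x^2 + 29y^2 + 29) dA = ∫_{0}^{π/2} ∫_{0}^{4} (29r^2 + 29) · r dr dθ.

Inner integral (in r): ∫_{0}^{4} (29r^2 + 29) · r dr = 2088.

Outer integral (in θ): ∫_{0}^{π/2} (2088) dθ = 1044π.

Therefore ∬_D (29x^2 + 29y^2 + 29) dA = 1044π.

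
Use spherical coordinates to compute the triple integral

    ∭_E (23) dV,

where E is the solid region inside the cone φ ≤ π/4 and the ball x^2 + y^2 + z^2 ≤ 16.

In spherical coordinates, x = ρ sin(φ) cos(θ), y = ρ sin(φ) sin(θ), z = ρ cos(φ), and dV = ρ^2 sin(φ) dρ dφ dθ.

The integrand becomes 23, so

    ∭_E (23) dV = ∫_{0}^{2π} ∫_{0}^{π/4} ∫_{0}^{4} (23) · ρ^2 sin(φ) dρ dφ dθ.

Inner (ρ): 1472sin(φ)/3.
Middle (φ): 1472/3 - 736sqrt(2)/3.
Outer (θ): 1472π (2 - sqrt(2))/3.

Therefore the triple integral equals 1472π (2 - sqrt(2))/3.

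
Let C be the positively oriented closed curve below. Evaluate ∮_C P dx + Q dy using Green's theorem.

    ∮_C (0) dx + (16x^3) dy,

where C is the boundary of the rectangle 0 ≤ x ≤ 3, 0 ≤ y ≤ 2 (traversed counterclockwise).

Green's theorem converts the closed line integral into a double integral over the enclosed region D:

    ∮_C P dx + Q dy = ∬_D (∂Q/∂x - ∂P/∂y) dA.

Here P = 0, Q = 16x^3, so

    ∂Q/∂x = 48x^2,    ∂P/∂y = 0,
    ∂Q/∂x - ∂P/∂y = 48x^2.

D is the region 0 ≤ x ≤ 3, 0 ≤ y ≤ 2. Evaluating the double integral:

    ∬_D (48x^2) dA = ∫_0^{3} ∫_0^{2} (48x^2) dy dx.

Inner (y from 0 to 2): 96x^2.
Outer (x from 0 to 3): 864.

Therefore ∮_C P dx + Q dy = 864.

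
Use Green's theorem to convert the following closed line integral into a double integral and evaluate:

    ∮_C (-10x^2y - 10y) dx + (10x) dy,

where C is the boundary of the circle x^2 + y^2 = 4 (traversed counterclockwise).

Green's theorem converts the closed line integral into a double integral over the enclosed region D:

    ∮_C P dx + Q dy = ∬_D (∂Q/∂x - ∂P/∂y) dA.

Here P = -10x^2y - 10y, Q = 10x, so

    ∂Q/∂x = 10,    ∂P/∂y = -10x^2 - 10,
    ∂Q/∂x - ∂P/∂y = 10x^2 + 20.

D is the region x^2 + y^2 ≤ 4. Evaluating the double integral:

In polar coordinates (x = r cos θ, y = r sin θ, dA = r dr dθ) the integrand becomes 10r^2cos(θ)^2 + 20, so

    ∬_D (10x^2 + 20) dA = ∫_0^{2π} ∫_0^{2} (10r^2cos(θ)^2 + 20) · r dr dθ.

Inner (r from 0 to 2): 40cos(θ)^2 + 40.
Outer (θ from 0 to 2π): 120π.

Therefore ∮_C P dx + Q dy = 120π.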